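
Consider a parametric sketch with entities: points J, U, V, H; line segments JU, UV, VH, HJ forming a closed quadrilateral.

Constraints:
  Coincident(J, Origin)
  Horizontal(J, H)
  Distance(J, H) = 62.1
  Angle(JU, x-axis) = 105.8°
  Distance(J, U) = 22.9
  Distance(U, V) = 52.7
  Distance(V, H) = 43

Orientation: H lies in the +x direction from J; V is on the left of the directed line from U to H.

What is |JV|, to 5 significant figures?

58.487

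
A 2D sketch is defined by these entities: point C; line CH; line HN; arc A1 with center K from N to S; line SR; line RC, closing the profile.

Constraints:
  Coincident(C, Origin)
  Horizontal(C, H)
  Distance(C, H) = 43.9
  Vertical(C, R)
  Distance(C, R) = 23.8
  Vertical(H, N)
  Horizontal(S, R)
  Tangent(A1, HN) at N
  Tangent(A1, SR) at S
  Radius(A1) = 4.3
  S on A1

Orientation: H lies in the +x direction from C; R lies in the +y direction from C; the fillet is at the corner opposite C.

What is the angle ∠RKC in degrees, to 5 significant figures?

32.414°

C and R share the same x with |CR| = 23.8 and R on the +y side, so R = (0.0000, 23.800). The virtual corner opposite C is at (43.900, 23.800). A1 meets HN tangentially, so KN is at right angles to HN and tangency of A1 to SR means the radius KS is perpendicular to SR, with radius 4.3, so the center K sits 4.3 in from both sides at K = (39.600, 19.500). Then cos ∠RKC = KR·KC / (|KR||KC|), giving 32.414°.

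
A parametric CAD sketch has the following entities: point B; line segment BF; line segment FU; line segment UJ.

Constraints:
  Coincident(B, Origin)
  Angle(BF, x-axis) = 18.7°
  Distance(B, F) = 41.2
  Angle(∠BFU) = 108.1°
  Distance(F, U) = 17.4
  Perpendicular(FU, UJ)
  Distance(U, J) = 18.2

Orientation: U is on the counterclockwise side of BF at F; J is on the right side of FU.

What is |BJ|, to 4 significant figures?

64.83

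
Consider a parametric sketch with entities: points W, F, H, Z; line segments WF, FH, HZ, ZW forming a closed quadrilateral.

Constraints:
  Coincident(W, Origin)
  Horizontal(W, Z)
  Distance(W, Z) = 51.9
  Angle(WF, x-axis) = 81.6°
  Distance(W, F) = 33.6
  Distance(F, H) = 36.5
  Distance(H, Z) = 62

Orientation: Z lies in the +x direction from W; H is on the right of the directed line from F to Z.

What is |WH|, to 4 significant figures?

10.10

Checks: W.y = 0.00, Z.y = 0.00 ✓; |FH| = 36.50 ✓; |HZ| = 62.00 ✓.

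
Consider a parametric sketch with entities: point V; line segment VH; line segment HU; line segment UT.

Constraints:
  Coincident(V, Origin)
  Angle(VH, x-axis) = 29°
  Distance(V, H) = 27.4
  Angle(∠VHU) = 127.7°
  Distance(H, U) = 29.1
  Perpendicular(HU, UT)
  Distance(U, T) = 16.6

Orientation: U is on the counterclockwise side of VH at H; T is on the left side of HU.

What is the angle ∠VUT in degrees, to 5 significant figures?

64.696°

∠VHU = 127.7°, so HU runs at 29.0° + (180° − 127.7°) = 81.300° from the x-axis; with |HU| = 29.1, U = H + 29.1·(cos 81.300°, sin 81.300°) = (28.366, 42.049). HU is perpendicular to UT; with |UT| = 16.6 on the left of HU, T = U + 16.6·(-0.98849, 0.15126) = (11.957, 44.560). Then cos ∠VUT = UV·UT / (|UV||UT|), giving 64.696°.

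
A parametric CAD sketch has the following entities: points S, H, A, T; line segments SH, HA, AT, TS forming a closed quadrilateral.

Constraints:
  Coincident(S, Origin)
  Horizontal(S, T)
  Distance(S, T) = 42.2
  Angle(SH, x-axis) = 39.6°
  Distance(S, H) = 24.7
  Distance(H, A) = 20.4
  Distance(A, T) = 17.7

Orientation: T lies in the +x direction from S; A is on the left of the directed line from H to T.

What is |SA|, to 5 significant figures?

43.062

Checks: SH at 39.60° ✓; |HA| = 20.40 ✓; |AT| = 17.70 ✓.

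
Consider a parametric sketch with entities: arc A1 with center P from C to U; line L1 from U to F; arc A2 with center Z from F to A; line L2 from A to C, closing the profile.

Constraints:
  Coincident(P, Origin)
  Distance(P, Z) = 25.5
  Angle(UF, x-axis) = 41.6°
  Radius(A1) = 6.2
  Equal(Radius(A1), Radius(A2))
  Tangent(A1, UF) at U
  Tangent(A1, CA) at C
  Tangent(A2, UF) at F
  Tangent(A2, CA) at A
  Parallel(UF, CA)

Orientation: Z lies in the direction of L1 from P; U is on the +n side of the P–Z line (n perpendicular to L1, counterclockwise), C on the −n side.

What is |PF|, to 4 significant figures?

26.24

Tangency of A1 to both parallel lines with radius 6.2 puts U and C at P ± 6.2·n: U = (-4.116, 4.636), C = (4.116, -4.636). Equal radii place F and A the same way about Z: F = Z + 6.2·n = (14.95, 21.57), A = Z − 6.2·n = (23.19, 12.29). Then |PF| = |F − P| = 26.24.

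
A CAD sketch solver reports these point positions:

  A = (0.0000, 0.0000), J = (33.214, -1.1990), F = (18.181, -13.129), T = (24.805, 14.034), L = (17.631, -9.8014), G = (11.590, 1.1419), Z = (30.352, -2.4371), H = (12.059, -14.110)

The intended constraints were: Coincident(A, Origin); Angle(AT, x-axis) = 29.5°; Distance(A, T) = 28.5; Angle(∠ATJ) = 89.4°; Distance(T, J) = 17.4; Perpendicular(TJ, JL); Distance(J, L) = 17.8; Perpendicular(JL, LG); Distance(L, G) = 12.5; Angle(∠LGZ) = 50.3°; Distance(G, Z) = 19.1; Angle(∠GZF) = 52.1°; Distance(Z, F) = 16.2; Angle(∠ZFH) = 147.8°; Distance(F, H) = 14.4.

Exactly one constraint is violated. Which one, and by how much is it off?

Distance(F, H) = 14.4 — off by 8.20.

A = (0.00, 0.00) ✓; AT at 29.50° ✓; |AT| = 28.50 ✓; ∠ATJ = 89.40° ✓; |TJ| = 17.40 ✓; ∠(TJ, JL) = 90.00° ✓; |JL| = 17.80 ✓; ∠(JL, LG) = 90.00° ✓; |LG| = 12.50 ✓; ∠LGZ = 50.30° ✓; |GZ| = 19.10 ✓; ∠GZF = 52.10° ✓; |ZF| = 16.20 ✓; ∠ZFH = 147.8° ✓; |FH| = 6.200 ✗.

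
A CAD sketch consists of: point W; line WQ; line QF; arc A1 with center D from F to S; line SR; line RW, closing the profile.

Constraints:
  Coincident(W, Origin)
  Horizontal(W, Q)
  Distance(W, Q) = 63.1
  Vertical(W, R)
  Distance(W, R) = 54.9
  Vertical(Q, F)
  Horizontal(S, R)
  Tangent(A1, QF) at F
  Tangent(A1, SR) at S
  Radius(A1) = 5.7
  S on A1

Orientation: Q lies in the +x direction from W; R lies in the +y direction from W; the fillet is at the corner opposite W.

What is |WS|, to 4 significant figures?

79.43

W is at the origin; WQ is horizontal with |WQ| = 63.1 and Q on the +x side, so Q = (63.10, 0.000). WR is vertical with |WR| = 54.9 and R on the +y side, so R = (0.000, 54.90). The virtual corner opposite W is at (63.10, 54.90). The tangent condition forces DF to be normal to QF and since A1 is tangent to SR there, DS ⟂ SR, with radius 5.7, so the center D sits 5.7 in from both sides at D = (57.40, 49.20). That places the tangent points at F = (63.10, 49.20) on QF and S = (57.40, 54.90) on SR. Then |WS| = |S − W| = 79.43.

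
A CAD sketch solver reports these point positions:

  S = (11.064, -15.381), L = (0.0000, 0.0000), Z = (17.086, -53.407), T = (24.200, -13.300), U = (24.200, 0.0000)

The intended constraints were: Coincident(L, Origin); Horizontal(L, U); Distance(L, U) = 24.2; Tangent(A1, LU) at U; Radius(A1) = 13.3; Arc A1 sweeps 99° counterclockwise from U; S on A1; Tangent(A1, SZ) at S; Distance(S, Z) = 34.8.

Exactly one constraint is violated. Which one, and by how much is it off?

Distance(S, Z) = 34.8 — off by 3.70.

L = (0.00, 0.00) ✓; L.y = 0.00, U.y = 0.00 ✓; |LU| = 24.20 ✓; ∠(TU, UL) = 90.00° ✓; |TU| = 13.30 ✓; bearing(T→S) − bearing(T→U) = 99.00° ✓; |TS| = 13.30 ✓; ∠(TS, SZ) = 90.00° ✓; |SZ| = 38.50 ✗.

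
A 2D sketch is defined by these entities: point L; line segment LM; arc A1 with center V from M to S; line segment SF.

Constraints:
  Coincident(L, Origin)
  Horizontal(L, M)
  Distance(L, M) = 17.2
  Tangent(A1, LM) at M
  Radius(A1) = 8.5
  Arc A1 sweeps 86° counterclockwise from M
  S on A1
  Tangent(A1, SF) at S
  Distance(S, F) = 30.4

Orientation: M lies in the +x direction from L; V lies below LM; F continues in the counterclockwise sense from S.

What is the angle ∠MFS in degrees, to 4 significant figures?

11.50°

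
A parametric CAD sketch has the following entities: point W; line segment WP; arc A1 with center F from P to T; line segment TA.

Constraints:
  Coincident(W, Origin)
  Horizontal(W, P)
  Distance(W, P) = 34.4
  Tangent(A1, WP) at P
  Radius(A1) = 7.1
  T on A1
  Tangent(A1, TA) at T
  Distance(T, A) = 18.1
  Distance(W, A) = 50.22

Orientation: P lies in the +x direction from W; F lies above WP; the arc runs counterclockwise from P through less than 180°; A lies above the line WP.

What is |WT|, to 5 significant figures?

41.854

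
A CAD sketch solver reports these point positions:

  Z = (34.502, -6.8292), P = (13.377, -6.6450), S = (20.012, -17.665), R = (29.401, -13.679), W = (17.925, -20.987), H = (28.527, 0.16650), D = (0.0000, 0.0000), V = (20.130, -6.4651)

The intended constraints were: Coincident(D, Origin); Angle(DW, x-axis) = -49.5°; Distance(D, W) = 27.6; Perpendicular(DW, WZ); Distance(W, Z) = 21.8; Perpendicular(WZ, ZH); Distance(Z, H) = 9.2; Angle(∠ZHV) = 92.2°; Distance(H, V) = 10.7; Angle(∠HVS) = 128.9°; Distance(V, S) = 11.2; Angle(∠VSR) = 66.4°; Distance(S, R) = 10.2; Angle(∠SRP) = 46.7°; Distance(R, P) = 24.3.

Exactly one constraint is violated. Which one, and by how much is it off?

Distance(R, P) = 24.3 — off by 6.80.

D = (0.00, 0.00) ✓; DW at -49.50° ✓; |DW| = 27.60 ✓; ∠(DW, WZ) = 90.00° ✓; |WZ| = 21.80 ✓; ∠(WZ, ZH) = 90.00° ✓; |ZH| = 9.200 ✓; ∠ZHV = 92.20° ✓; |HV| = 10.70 ✓; ∠HVS = 128.9° ✓; |VS| = 11.20 ✓; ∠VSR = 66.39° ✓; |SR| = 10.20 ✓; ∠SRP = 46.70° ✓; |RP| = 17.50 ✗.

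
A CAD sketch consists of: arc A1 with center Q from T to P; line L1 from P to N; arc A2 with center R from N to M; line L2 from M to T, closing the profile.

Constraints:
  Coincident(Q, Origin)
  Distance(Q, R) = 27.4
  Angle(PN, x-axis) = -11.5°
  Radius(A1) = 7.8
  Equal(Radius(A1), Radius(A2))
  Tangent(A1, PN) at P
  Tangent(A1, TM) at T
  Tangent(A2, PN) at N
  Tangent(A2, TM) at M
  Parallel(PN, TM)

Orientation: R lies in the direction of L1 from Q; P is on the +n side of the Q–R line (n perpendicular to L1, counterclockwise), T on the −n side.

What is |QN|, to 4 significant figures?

28.49

Tangency of A1 to both parallel lines with radius 7.8 puts P and T at Q ± 7.8·n: P = (1.555, 7.643), T = (-1.555, -7.643). Equal radii place N and M the same way about R: N = R + 7.8·n = (28.41, 2.181), M = R − 7.8·n = (25.29, -13.11). Then |QN| = |N − Q| = 28.49.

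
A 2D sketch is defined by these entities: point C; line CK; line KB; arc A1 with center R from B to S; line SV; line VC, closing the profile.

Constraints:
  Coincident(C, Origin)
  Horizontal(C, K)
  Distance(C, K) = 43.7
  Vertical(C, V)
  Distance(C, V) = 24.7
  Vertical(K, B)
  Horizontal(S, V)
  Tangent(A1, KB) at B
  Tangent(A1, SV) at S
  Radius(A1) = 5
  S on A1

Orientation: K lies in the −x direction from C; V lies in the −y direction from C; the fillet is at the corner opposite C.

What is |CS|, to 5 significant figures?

45.911

The virtual corner opposite C is at (-43.700, -24.700). Tangency of A1 to KB means the radius RB is perpendicular to KB and A1 meets SV tangentially, so RS is at right angles to SV, with radius 5.0, so the center R sits 5.0 in from both sides at R = (-38.700, -19.700). That places the tangent points at B = (-43.700, -19.700) on KB and S = (-38.700, -24.700) on SV. Then |CS| = |S − C| = 45.911.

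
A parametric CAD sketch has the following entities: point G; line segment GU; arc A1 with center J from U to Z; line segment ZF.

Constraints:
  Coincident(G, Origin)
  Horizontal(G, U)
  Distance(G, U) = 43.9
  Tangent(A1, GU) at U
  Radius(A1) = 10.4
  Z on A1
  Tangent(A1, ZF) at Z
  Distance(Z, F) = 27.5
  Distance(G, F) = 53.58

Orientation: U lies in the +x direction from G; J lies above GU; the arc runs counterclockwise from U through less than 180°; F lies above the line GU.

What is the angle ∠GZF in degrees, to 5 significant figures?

72.609°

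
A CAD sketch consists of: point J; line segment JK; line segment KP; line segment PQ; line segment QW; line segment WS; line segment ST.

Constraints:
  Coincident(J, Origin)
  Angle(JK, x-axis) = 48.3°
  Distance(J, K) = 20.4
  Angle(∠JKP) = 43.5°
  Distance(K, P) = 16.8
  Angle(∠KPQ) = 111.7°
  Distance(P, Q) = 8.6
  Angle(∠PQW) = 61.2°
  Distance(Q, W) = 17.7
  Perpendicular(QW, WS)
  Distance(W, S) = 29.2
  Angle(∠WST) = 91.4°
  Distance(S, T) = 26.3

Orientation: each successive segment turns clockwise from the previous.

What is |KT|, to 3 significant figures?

38.2

QW is perpendicular to WS, so WS runs at -5.30°; with |WS| = 29.2, S = (36.9, 9.94). ∠WST = 91.4° gives ST at -93.9° from the x-axis; with |ST| = 26.3, T = (35.1, -16.3). Then |KT| = |T − K| = 38.2.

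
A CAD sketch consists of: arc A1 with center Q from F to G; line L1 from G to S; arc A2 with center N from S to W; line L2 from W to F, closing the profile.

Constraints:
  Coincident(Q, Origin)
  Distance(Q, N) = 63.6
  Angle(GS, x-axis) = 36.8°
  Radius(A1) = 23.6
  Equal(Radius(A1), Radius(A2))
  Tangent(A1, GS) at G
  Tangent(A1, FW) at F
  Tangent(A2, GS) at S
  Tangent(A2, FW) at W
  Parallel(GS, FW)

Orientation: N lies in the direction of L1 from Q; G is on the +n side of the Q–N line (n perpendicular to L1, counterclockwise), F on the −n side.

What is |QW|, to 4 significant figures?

67.84

Tangency of A1 to both parallel lines with radius 23.6 puts G and F at Q ± 23.6·n: G = (-14.14, 18.90), F = (14.14, -18.90). Equal radii place S and W the same way about N: S = N + 23.6·n = (36.79, 57.00), W = N − 23.6·n = (65.06, 19.20). Then |QW| = |W − Q| = 67.84.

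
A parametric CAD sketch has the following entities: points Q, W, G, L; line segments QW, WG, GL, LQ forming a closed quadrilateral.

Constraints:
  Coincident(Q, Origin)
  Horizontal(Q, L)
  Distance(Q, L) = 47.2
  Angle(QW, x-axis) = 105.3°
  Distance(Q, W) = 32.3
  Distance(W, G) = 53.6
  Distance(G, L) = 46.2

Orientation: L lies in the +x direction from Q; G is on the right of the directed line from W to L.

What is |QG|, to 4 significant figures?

21.30

Checks: |WG| = 53.60 ✓; |GL| = 46.20 ✓.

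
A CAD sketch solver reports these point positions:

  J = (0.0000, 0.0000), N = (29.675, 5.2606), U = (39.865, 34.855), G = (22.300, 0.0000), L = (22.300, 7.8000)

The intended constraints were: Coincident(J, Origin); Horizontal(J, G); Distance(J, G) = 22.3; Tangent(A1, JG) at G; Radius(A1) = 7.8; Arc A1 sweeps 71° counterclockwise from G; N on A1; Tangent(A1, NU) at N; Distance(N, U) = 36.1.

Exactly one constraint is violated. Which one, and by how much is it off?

Distance(N, U) = 36.1 — off by 4.80.

J = (0.00, 0.00) ✓; J.y = 0.00, G.y = 0.00 ✓; |JG| = 22.30 ✓; ∠(LG, GJ) = 90.00° ✓; |LG| = 7.800 ✓; bearing(L→N) − bearing(L→G) = 71.00° ✓; |LN| = 7.800 ✓; ∠(LN, NU) = 90.00° ✓; |NU| = 31.30 ✗.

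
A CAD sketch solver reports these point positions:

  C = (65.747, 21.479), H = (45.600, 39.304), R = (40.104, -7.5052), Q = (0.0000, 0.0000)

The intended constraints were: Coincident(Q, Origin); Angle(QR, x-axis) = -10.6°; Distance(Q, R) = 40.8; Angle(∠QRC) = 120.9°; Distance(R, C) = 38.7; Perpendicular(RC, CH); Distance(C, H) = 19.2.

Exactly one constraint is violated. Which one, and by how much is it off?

Distance(C, H) = 19.2 — off by 7.70.

Q = (0.00, 0.00) ✓; QR at -10.60° ✓; |QR| = 40.80 ✓; ∠QRC = 120.9° ✓; |RC| = 38.70 ✓; ∠(RC, CH) = 90.00° ✓; |CH| = 26.90 ✗.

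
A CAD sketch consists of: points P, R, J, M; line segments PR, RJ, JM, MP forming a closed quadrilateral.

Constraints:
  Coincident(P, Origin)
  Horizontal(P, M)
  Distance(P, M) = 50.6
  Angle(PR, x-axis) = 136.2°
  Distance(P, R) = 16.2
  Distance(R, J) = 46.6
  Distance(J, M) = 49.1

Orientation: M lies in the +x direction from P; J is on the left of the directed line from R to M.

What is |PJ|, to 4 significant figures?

47.69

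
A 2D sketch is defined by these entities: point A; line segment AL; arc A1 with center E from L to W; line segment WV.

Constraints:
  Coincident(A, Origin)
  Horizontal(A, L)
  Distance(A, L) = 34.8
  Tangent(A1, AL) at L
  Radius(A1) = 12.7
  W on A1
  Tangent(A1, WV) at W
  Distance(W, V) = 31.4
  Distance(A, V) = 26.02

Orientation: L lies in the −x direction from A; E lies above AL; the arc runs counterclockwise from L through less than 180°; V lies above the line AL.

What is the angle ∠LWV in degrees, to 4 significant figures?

157.6°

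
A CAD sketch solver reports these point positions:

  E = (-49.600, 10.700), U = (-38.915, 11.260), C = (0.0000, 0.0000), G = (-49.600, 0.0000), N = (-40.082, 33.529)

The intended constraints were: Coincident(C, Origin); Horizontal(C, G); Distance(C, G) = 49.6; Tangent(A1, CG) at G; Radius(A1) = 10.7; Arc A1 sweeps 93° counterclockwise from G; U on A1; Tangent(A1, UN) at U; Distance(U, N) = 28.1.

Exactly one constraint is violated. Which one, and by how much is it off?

Distance(U, N) = 28.1 — off by 5.80.

C = (0.00, 0.00) ✓; C.y = 0.00, G.y = 0.00 ✓; |CG| = 49.60 ✓; ∠(EG, GC) = 90.00° ✓; |EG| = 10.70 ✓; bearing(E→U) − bearing(E→G) = 93.00° ✓; |EU| = 10.70 ✓; ∠(EU, UN) = 90.00° ✓; |UN| = 22.30 ✗.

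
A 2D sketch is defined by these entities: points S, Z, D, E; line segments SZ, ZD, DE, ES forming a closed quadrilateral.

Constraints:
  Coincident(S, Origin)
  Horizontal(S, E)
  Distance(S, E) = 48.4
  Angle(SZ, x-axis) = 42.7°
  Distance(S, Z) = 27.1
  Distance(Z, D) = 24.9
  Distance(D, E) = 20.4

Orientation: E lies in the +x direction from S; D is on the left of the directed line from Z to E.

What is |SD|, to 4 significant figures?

49.05

S is at the origin; SE is horizontal with |SE| = 48.4 and E in +x, so E = (48.4, 0). SZ runs at 42.7° with |SZ| = 27.1, so Z = (19.92, 18.38). D is determined by |ZD| = 24.9 and |DE| = 20.4 together: it lies at the intersection of circle(Z, 24.9) and circle(E, 20.4). With |ZE| = 33.90, the foot of the radical line on ZE is 19.96 from Z and the perpendicular offset is √(24.9² − 19.96²) = 14.89. Taking the left-of-ZE solution: D = (44.76, 20.07).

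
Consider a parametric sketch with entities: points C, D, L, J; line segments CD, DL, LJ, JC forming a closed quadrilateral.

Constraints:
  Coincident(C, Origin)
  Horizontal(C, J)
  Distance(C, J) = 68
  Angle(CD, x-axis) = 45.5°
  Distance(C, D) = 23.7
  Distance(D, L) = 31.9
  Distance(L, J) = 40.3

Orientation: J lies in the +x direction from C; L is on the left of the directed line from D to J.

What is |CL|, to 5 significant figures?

55.074

Checks: |DL| = 31.90 ✓; |LJ| = 40.30 ✓.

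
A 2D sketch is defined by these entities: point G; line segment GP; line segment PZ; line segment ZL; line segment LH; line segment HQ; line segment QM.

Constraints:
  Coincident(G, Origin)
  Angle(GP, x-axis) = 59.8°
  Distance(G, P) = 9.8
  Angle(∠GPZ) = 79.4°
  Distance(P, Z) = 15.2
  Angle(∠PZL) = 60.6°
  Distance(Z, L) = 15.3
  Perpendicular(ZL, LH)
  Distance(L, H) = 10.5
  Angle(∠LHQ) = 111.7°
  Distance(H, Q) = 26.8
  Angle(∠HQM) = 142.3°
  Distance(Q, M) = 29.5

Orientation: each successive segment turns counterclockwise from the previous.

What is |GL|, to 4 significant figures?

6.951

G is at the origin; GP runs at 59.8° with length 9.8, so P = (4.930, 8.470). ∠GPZ = 79.4° gives PZ at 160.4° from the x-axis; with |PZ| = 15.2, Z = (-9.390, 13.57). ∠PZL = 60.6° gives ZL at -80.20° from the x-axis; with |ZL| = 15.3, L = (-6.785, -1.508). Then |GL| = |L − G| = 6.951.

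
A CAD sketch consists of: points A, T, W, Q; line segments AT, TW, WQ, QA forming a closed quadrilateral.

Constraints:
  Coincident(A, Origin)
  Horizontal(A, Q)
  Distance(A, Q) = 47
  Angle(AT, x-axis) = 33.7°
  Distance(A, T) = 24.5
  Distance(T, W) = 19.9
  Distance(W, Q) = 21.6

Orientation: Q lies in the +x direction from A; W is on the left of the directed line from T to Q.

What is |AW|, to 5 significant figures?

44.048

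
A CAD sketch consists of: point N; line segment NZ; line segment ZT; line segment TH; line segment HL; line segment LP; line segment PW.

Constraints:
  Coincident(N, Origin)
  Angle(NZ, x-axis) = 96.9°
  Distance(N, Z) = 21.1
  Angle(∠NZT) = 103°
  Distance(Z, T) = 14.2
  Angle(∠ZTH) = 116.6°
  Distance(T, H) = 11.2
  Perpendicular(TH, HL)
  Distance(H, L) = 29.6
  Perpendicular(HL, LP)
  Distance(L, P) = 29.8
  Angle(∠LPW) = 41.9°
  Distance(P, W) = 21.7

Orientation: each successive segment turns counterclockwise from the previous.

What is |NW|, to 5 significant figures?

16.563

N is at the origin; NZ runs at 96.9° with length 21.1, so Z = (-2.5349, 20.947). ∠NZT = 103.0° gives ZT at 173.90° from the x-axis; with |ZT| = 14.2, T = (-16.654, 22.456). ∠ZTH = 116.6° gives TH at -122.70° from the x-axis; with |TH| = 11.2, H = (-22.705, 13.031). TH is perpendicular to HL, so HL runs at -32.700°; with |HL| = 29.6, L = (2.2035, -2.9599). HL ⟂ LP, so LP runs at 57.300°; with |LP| = 29.8, P = (18.303, 22.117). ∠LPW = 41.9° gives PW at -164.60° from the x-axis; with |PW| = 21.7, W = (-2.6182, 16.355). Then |NW| = |W − N| = 16.563.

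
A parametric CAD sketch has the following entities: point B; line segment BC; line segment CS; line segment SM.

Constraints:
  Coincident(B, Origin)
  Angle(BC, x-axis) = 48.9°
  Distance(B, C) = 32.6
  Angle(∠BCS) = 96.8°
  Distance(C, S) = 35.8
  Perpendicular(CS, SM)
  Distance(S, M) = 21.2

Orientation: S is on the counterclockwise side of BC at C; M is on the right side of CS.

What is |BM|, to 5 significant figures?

66.654

∠BCS = 96.8°, so CS runs at 48.9° + (180° − 96.8°) = 132.10° from the x-axis; with |CS| = 35.8, S = C + 35.8·(cos 132.10°, sin 132.10°) = (-2.5708, 51.129). CS ⟂ SM; with |SM| = 21.2 on the right of CS, M = S + 21.2·(0.74198, 0.67043) = (13.159, 65.342). Then |BM| = |M − B| = 66.654.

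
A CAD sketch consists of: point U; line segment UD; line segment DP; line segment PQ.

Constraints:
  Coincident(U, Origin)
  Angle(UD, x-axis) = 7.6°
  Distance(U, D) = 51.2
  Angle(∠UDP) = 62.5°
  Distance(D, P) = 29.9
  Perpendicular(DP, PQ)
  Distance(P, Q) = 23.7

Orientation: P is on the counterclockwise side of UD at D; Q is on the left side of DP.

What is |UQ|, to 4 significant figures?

22.60

U is at the origin; UD runs at 7.6° with length 51.2, so D = 51.2·(cos 7.6°, sin 7.6°) = (50.75, 6.772). ∠UDP = 62.5°, so DP runs at 7.6° + (180° − 62.5°) = 125.1° from the x-axis; with |DP| = 29.9, P = D + 29.9·(cos 125.1°, sin 125.1°) = (33.56, 31.23). DP is perpendicular to PQ; with |PQ| = 23.7 on the left of DP, Q = P + 23.7·(-0.8181, -0.5750) = (14.17, 17.61). Then |UQ| = |Q − U| = 22.60.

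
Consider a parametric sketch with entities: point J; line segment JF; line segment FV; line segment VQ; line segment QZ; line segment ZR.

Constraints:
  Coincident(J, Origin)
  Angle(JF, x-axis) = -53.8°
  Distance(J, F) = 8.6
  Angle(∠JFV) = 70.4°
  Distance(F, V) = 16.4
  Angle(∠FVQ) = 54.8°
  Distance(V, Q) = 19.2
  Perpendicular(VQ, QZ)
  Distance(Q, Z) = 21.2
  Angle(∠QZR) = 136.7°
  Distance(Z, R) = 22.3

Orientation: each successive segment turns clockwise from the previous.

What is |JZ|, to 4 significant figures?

15.58

∠FVQ = 54.8° gives VQ at 71.40° from the x-axis; with |VQ| = 19.2, Q = (-4.513, 6.572). VQ ⟂ QZ, so QZ runs at -18.60°; with |QZ| = 21.2, Z = (15.58, -0.1899). Then |JZ| = |Z − J| = 15.58.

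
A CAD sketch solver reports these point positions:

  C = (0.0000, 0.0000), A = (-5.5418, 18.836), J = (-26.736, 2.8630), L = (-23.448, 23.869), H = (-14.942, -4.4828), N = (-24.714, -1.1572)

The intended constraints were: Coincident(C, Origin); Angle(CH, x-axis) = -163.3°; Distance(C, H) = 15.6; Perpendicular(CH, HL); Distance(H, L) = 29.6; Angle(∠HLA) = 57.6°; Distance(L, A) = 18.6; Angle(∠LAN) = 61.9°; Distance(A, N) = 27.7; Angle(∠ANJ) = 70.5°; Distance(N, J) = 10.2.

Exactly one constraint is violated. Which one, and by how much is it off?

Distance(N, J) = 10.2 — off by 5.70.

C = (0.00, 0.00) ✓; CH at -163.3° ✓; |CH| = 15.60 ✓; ∠(CH, HL) = 90.00° ✓; |HL| = 29.60 ✓; ∠HLA = 57.60° ✓; |LA| = 18.60 ✓; ∠LAN = 61.90° ✓; |AN| = 27.70 ✓; ∠ANJ = 70.50° ✓; |NJ| = 4.500 ✗.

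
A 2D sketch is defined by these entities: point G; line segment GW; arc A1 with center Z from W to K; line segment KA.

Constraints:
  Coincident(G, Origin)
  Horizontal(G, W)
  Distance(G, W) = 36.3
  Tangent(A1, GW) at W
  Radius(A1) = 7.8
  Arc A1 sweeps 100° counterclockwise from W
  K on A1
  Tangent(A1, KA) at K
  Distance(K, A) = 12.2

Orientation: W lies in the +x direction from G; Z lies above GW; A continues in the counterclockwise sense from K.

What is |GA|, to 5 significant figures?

46.911

G is at the origin; G and W share the same y with |GW| = 36.3 and W on the +x side, so W = (36.300, 0.0000). Since A1 is tangent to GW there, ZW ⟂ GW, so Z = W + (0, 7.8) = (36.300, 7.8000). On A1, W sits at bearing -90° from Z; a 100° counterclockwise sweep puts K at bearing 10°, so K = Z + 7.8·(cos 10°, sin 10°) = (43.982, 9.1545). A1 meets KA tangentially, so ZK is at right angles to KA, so KA runs along (−sin 10°, cos 10°); with |KA| = 12.2, A = (41.863, 21.169). Then |GA| = |A − G| = 46.911.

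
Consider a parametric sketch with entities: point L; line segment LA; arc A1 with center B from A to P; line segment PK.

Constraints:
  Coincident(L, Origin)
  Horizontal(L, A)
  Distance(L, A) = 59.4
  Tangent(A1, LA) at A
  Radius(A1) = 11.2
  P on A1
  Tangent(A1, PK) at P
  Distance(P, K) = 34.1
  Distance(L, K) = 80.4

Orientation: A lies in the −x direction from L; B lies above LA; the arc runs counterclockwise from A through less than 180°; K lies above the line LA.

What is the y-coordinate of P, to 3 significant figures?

16.5

Checks: |BP| = 11.20 ✓; ∠(BP, PK) = 90.00° ✓; |PK| = 34.10 ✓; |LK| = 80.40 ✓.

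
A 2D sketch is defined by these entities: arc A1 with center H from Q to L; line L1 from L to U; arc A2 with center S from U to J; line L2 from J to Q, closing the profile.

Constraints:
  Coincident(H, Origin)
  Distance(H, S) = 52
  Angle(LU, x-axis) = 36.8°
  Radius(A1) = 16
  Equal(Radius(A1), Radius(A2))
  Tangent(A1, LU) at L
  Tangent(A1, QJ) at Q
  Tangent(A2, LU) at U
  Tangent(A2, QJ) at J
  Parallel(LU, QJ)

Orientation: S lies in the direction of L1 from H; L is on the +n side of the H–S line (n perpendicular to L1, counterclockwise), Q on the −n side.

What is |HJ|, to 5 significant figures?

54.406

The slot axis is L1's direction at 36.8°, so u = (cos 36.8°, sin 36.8°) = (0.80073, 0.59902) and n = (−sin 36.8°, cos 36.8°) = (-0.59902, 0.80073). H is at the origin and S lies 52.0 along u from H, so S = 52.0·u = (41.638, 31.149). Tangency of A1 to both parallel lines with radius 16.0 puts L and Q at H ± 16.0·n: L = (-9.5844, 12.812), Q = (9.5844, -12.812). Equal radii place U and J the same way about S: U = S + 16.0·n = (32.054, 43.961), J = S − 16.0·n = (51.222, 18.338). Then |HJ| = |J − H| = 54.406.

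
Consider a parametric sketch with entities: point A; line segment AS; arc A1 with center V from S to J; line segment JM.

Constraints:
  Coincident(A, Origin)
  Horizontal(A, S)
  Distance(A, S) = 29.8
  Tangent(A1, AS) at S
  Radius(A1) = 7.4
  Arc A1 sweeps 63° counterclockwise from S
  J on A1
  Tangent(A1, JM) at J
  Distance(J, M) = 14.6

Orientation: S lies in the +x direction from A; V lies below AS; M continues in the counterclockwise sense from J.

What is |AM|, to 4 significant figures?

23.78

On A1, S sits at bearing 90° from V; a 63° counterclockwise sweep puts J at bearing 153°, so J = V + 7.4·(cos 153°, sin 153°) = (23.21, -4.040). Tangency of A1 to JM means the radius VJ is perpendicular to JM, so JM runs along (−sin 153°, cos 153°); with |JM| = 14.6, M = (16.58, -17.05). Then |AM| = |M − A| = 23.78.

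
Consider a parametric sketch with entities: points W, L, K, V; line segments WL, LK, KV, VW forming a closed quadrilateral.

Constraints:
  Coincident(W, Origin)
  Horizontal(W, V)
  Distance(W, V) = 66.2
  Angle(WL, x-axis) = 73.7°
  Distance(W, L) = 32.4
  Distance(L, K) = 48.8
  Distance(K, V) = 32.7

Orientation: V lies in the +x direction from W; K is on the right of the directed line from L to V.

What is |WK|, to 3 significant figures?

36.6

W is at the origin; WV is horizontal with |WV| = 66.2 and V in +x, so V = (66.2, 0). WL runs at 73.7° with |WL| = 32.4, so L = (9.09, 31.1). K is determined by |LK| = 48.8 and |KV| = 32.7 together: it lies at the intersection of circle(L, 48.8) and circle(V, 32.7). With |LV| = 65.0, the foot of the radical line on LV is 42.6 from L and the perpendicular offset is √(48.8² − 42.6²) = 23.8. Taking the right-of-LV solution: K = (35.1, -10.2).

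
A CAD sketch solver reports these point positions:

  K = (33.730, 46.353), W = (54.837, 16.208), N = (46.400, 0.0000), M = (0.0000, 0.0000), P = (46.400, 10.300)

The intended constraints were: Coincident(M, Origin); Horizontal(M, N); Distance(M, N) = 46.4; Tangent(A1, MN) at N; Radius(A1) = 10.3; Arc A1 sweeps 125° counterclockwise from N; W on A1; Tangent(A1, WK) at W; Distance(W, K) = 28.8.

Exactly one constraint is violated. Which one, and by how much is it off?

Distance(W, K) = 28.8 — off by 8.00.

M = (0.00, 0.00) ✓; M.y = 0.00, N.y = 0.00 ✓; |MN| = 46.40 ✓; ∠(PN, NM) = 90.00° ✓; |PN| = 10.30 ✓; bearing(P→W) − bearing(P→N) = 125.0° ✓; |PW| = 10.30 ✓; ∠(PW, WK) = 90.00° ✓; |WK| = 36.80 ✗.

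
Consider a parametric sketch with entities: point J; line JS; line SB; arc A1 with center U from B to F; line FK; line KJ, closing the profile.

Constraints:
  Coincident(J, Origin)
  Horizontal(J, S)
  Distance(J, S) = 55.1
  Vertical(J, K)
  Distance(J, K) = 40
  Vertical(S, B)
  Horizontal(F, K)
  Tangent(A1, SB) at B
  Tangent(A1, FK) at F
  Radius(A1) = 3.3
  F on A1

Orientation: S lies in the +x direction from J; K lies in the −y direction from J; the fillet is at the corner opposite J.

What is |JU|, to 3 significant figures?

63.5

JK is vertical with |JK| = 40.0 and K on the −y side, so K = (0.00, -40.0). The virtual corner opposite J is at (55.1, -40.0). Since A1 is tangent to SB there, UB ⟂ SB and tangency of A1 to FK means the radius UF is perpendicular to FK, with radius 3.3, so the center U sits 3.3 in from both sides at U = (51.8, -36.7). Then |JU| = |U − J| = 63.5.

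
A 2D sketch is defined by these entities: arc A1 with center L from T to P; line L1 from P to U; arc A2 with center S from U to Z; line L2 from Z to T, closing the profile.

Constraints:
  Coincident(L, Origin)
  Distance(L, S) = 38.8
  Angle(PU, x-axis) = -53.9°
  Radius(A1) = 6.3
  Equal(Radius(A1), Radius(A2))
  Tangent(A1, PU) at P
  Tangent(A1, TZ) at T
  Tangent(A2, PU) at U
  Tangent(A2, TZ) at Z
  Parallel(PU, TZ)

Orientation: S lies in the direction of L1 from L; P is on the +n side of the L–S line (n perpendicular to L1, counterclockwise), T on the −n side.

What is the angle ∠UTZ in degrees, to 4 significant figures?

17.99°

The slot axis is L1's direction at -53.9°, so u = (cos -53.9°, sin -53.9°) = (0.5892, -0.8080) and n = (−sin -53.9°, cos -53.9°) = (0.8080, 0.5892). L is at the origin and S lies 38.8 along u from L, so S = 38.8·u = (22.86, -31.35). Tangency of A1 to both parallel lines with radius 6.3 puts P and T at L ± 6.3·n: P = (5.090, 3.712), T = (-5.090, -3.712). Equal radii place U and Z the same way about S: U = S + 6.3·n = (27.95, -27.64), Z = S − 6.3·n = (17.77, -35.06). Then cos ∠UTZ = TU·TZ / (|TU||TZ|), giving 17.99°.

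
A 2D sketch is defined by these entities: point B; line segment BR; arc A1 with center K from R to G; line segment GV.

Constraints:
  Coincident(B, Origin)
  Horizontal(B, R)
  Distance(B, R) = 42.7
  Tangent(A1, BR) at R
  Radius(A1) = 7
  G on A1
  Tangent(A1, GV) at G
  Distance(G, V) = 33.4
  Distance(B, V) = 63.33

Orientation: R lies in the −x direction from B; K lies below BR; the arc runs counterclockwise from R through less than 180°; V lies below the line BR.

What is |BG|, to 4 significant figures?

50.22

B is at the origin; BR is horizontal with |BR| = 42.7 and R on the −x side, so R = (-42.70, 0.000). A1 meets BR tangentially, so KR is at right angles to BR, so K = R + (0, -7) = (-42.70, -7.000). Since KG ⟂ GV (tangency), |KV| = √(7.0² + 33.4²) = 34.13 regardless of where G sits on A1. So V lies on both circle(B, 63.33) and circle(K, 34.13); the below-BR intersection is V = (-48.59, -40.61). G is the foot of the tangent from V: G = (-49.70, -7.231).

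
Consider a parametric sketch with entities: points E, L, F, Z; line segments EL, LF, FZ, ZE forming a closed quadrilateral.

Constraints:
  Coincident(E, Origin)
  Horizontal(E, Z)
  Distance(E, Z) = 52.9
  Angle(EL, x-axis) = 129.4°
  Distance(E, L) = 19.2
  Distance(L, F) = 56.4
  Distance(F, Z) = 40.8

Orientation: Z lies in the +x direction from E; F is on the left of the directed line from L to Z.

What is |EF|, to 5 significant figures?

54.764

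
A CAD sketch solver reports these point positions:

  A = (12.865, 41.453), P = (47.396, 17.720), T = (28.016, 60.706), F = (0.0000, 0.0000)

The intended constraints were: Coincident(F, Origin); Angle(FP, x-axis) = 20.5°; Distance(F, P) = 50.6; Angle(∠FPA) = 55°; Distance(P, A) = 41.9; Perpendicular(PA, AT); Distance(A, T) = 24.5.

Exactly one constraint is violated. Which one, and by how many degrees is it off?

Perpendicular(PA, AT) — off by 3.70°.

F = (0.00, 0.00) ✓; FP at 20.50° ✓; |FP| = 50.60 ✓; ∠FPA = 55.00° ✓; |PA| = 41.90 ✓; ∠(PA, AT) = 93.70° ✗; |AT| = 24.50 ✓.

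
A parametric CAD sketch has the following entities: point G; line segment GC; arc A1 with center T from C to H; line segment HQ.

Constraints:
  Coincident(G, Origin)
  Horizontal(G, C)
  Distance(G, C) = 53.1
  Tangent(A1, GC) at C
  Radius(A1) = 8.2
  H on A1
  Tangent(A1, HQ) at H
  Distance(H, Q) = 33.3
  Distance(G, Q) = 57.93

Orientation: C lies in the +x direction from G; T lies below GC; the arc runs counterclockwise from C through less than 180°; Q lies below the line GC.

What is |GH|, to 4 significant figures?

45.54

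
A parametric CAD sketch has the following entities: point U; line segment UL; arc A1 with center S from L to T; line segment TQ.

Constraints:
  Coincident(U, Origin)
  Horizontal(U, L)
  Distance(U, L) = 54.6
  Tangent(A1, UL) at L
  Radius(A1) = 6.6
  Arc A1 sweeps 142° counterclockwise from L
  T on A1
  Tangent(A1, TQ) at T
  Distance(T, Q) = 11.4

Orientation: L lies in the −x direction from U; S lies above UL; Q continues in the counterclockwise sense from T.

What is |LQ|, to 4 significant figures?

19.45

On A1, L sits at bearing -90° from S; a 142° counterclockwise sweep puts T at bearing 52°, so T = S + 6.6·(cos 52°, sin 52°) = (-50.54, 11.80). Since A1 is tangent to TQ there, ST ⟂ TQ, so TQ runs along (−sin 52°, cos 52°); with |TQ| = 11.4, Q = (-59.52, 18.82). Then |LQ| = |Q − L| = 19.45.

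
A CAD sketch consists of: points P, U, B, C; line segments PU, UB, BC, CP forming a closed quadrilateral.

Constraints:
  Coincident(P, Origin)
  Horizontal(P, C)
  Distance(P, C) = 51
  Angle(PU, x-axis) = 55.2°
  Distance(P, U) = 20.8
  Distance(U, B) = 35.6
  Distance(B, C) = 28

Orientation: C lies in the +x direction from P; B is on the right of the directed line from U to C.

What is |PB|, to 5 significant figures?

31.180

Checks: |UB| = 35.60 ✓; |BC| = 28.00 ✓.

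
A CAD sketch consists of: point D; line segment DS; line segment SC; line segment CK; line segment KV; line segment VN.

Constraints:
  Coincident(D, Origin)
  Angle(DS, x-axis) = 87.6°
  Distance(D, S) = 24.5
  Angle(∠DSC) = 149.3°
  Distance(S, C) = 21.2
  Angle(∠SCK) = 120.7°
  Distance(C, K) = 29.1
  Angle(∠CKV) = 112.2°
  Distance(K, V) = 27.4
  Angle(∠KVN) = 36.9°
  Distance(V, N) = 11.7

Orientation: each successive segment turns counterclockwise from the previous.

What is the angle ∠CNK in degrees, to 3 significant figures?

55.7°

∠CKV = 112.2° gives KV at -115° from the x-axis; with |KV| = 27.4, V = (-49.5, 19.5). ∠KVN = 36.9° gives VN at 28.5° from the x-axis; with |VN| = 11.7, N = (-39.2, 25.0). Then cos ∠CNK = NC·NK / (|NC||NK|), giving 55.7°.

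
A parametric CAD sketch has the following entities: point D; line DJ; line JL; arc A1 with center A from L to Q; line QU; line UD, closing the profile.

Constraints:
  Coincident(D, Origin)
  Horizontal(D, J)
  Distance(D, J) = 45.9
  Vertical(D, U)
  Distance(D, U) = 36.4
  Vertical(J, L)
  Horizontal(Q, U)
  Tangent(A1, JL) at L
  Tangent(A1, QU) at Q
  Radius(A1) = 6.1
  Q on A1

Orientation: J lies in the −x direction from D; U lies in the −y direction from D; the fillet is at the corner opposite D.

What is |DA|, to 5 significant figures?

50.021

D is at the origin; DJ is horizontal with |DJ| = 45.9 and J on the −x side, so J = (-45.900, 0.0000). DU is vertical with |DU| = 36.4 and U on the −y side, so U = (0.0000, -36.400). The virtual corner opposite D is at (-45.900, -36.400). Tangency of A1 to JL means the radius AL is perpendicular to JL and the tangent condition forces AQ to be normal to QU, with radius 6.1, so the center A sits 6.1 in from both sides at A = (-39.800, -30.300). Then |DA| = |A − D| = 50.021.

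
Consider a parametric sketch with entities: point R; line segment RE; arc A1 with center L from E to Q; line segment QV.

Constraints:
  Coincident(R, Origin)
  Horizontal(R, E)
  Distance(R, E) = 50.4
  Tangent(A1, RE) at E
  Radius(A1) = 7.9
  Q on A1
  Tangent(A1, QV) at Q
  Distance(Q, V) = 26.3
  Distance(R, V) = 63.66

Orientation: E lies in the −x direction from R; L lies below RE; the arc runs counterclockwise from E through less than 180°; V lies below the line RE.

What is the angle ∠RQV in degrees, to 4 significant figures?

87.98°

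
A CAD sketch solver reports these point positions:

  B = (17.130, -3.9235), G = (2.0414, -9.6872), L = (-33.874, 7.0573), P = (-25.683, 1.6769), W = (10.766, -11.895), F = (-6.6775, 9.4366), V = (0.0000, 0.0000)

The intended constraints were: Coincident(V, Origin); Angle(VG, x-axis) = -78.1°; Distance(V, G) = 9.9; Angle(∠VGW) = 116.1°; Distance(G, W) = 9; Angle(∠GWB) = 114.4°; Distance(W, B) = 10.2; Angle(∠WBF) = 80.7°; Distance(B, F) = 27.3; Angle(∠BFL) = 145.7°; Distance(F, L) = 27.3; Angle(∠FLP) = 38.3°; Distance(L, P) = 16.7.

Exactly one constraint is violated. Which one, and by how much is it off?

Distance(L, P) = 16.7 — off by 6.90.

V = (0.00, 0.00) ✓; VG at -78.10° ✓; |VG| = 9.900 ✓; ∠VGW = 116.1° ✓; |GW| = 9.000 ✓; ∠GWB = 114.4° ✓; |WB| = 10.20 ✓; ∠WBF = 80.70° ✓; |BF| = 27.30 ✓; ∠BFL = 145.7° ✓; |FL| = 27.30 ✓; ∠FLP = 38.30° ✓; |LP| = 9.800 ✗.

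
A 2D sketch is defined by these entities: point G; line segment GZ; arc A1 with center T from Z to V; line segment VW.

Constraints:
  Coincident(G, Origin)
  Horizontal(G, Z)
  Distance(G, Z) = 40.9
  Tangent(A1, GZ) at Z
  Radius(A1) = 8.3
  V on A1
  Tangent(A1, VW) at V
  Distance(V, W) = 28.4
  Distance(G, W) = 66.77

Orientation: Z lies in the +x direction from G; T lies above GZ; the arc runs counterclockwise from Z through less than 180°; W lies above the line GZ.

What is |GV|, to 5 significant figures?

48.976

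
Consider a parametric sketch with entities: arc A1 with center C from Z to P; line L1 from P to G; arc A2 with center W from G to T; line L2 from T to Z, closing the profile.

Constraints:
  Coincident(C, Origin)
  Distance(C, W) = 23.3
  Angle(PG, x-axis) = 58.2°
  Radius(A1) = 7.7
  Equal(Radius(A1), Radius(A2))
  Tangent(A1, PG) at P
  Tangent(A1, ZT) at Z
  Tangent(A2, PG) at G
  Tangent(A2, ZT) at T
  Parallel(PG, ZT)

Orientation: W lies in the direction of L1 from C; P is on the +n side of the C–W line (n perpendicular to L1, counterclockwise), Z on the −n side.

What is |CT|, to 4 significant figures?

24.54

The slot axis is L1's direction at 58.2°, so u = (cos 58.2°, sin 58.2°) = (0.5270, 0.8499) and n = (−sin 58.2°, cos 58.2°) = (-0.8499, 0.5270). C is at the origin and W lies 23.3 along u from C, so W = 23.3·u = (12.28, 19.80). Tangency of A1 to both parallel lines with radius 7.7 puts P and Z at C ± 7.7·n: P = (-6.544, 4.058), Z = (6.544, -4.058). Equal radii place G and T the same way about W: G = W + 7.7·n = (5.734, 23.86), T = W − 7.7·n = (18.82, 15.74). Then |CT| = |T − C| = 24.54.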